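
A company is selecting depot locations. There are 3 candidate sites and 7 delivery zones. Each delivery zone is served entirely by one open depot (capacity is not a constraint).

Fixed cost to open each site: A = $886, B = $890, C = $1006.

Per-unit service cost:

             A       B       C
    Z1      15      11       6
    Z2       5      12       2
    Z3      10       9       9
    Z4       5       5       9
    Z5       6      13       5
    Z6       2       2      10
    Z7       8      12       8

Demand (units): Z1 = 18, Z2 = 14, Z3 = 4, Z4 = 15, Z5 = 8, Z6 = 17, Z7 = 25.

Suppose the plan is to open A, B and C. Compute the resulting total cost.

Total cost: 3303

Each delivery zone is assigned to its cheapest site among the open ones.
{A, B, C}: Z1→C 6·18=108, Z2→C 2·14=28, Z3→B 9·4=36, Z4→A 5·15=75, Z5→C 5·8=40, Z6→A 2·17=34, Z7→A 8·25=200. Service 521; fixed 2782; total 3303.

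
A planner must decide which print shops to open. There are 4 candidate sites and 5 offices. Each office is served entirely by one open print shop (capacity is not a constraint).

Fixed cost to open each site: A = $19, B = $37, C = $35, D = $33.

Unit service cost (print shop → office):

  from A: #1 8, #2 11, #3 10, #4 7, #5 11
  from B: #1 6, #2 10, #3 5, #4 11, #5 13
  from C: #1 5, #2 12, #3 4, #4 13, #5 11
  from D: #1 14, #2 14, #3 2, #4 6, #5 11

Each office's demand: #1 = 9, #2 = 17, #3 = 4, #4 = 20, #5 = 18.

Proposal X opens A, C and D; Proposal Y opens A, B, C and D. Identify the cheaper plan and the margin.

Proposal X: {A, C, D}: #1→C 5·9=45, #2→A 11·17=187, #3→D 2·4=8, #4→D 6·20=120, #5→A 11·18=198. Service 558; fixed 87; total 645.
Proposal Y: {A, B, C, D}: #1→C 5·9=45, #2→B 10·17=170, #3→D 2·4=8, #4→D 6·20=120, #5→A 11·18=198. Service 541; fixed 124; total 665.
Difference: |645 − 665| = 20.

Proposal X is cheaper by 20.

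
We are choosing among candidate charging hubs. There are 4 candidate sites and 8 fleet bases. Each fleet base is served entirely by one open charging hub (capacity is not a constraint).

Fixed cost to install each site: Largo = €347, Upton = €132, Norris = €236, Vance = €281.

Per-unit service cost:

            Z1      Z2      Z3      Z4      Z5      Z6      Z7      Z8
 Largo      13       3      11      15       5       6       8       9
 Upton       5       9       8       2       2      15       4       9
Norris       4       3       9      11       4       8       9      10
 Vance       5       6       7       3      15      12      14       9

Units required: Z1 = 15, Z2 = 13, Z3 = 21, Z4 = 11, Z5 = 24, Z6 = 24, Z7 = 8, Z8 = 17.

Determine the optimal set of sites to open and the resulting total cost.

Open Upton and Norris; minimum total cost 1082.

For any fixed open set, each fleet base goes to its cheapest open site; total = fixed + service.
{Upton, Norris}: Z1→Norris 4·15=60, Z2→Norris 3·13=39, Z3→Upton 8·21=168, Z4→Upton 2·11=22, Z5→Upton 2·24=48, Z6→Norris 8·24=192, Z7→Upton 4·8=32, Z8→Upton 9·17=153. Service 714; fixed 368; total 1082.
{Upton}: service 975 + fixed 132 = 1107
{Largo, Upton}: service 681 + fixed 479 = 1160
{Largo, Upton, Norris, Vance}: service 645 + fixed 996 = 1641
No other subset beats 1082.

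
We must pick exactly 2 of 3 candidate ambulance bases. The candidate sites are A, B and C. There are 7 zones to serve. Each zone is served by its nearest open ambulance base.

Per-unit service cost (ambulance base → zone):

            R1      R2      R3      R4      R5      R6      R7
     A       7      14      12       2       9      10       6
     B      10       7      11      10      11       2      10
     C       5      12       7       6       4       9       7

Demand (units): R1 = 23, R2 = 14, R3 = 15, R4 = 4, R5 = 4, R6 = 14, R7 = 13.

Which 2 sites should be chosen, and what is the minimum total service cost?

Choose B and C; total service cost 477.

With exactly 2 open, each zone uses its cheapest among the chosen.
{B, C}: R1→C 5·23=115, R2→B 7·14=98, R3→C 7·15=105, R4→C 6·4=24, R5→C 4·4=16, R6→B 2·14=28, R7→C 7·13=91. Service cost 477.
{A, B}: service cost 574
{A, C}: service cost 616
Among all 3 size-2 choices, {B, C} is lowest.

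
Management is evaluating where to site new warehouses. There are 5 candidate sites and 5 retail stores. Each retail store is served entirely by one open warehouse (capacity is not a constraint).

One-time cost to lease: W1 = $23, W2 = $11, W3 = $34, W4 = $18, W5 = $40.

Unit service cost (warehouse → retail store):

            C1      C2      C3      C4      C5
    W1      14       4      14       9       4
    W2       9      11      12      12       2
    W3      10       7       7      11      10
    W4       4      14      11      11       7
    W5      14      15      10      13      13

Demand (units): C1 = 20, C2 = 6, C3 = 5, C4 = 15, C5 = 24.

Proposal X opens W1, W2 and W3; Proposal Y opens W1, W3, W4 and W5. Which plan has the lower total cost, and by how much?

Proposal Y is cheaper by 5.

Proposal X: {W1, W2, W3}: C1→W2 9·20=180, C2→W1 4·6=24, C3→W3 7·5=35, C4→W1 9·15=135, C5→W2 2·24=48. Service 422; fixed 68; total 490.
Proposal Y: {W1, W3, W4, W5}: C1→W4 4·20=80, C2→W1 4·6=24, C3→W3 7·5=35, C4→W1 9·15=135, C5→W1 4·24=96. Service 370; fixed 115; total 485.
Difference: |490 − 485| = 5.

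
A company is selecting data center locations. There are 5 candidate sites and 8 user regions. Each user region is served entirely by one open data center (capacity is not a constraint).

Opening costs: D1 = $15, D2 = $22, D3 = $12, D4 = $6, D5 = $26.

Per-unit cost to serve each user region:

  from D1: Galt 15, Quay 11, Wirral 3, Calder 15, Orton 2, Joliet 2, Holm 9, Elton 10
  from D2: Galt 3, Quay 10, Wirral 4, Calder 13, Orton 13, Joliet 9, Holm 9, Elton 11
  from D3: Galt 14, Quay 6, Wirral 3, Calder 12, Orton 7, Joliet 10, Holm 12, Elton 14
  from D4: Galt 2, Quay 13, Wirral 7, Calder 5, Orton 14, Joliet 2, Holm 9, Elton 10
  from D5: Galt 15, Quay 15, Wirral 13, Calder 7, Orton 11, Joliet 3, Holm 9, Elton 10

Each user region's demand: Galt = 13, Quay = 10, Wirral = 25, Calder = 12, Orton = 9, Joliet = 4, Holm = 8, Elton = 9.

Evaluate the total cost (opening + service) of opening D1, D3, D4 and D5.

Total cost: 468

Each user region is assigned to its cheapest site among the open ones.
{D1, D3, D4, D5}: Galt→D4 2·13=26, Quay→D3 6·10=60, Wirral→D1 3·25=75, Calder→D4 5·12=60, Orton→D1 2·9=18, Joliet→D1 2·4=8, Holm→D1 9·8=72, Elton→D1 10·9=90. Service 409; fixed 59; total 468.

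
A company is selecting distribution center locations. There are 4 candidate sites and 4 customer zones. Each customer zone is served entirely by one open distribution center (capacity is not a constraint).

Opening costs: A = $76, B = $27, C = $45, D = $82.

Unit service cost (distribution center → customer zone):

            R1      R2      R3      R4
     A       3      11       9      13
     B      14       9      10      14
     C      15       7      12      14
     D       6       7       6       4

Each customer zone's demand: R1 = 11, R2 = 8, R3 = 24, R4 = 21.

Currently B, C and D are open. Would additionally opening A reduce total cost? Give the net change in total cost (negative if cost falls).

No — net change +43 (cost rises by 43).

Current service cost with {B, C, D}: 350.
Adding A: each customer zone re-picks its cheapest; new service cost 317, saving 33.
Extra fixed cost: 76. Net change = 76 − 33 = 43.
(Totals: 504 → 547.)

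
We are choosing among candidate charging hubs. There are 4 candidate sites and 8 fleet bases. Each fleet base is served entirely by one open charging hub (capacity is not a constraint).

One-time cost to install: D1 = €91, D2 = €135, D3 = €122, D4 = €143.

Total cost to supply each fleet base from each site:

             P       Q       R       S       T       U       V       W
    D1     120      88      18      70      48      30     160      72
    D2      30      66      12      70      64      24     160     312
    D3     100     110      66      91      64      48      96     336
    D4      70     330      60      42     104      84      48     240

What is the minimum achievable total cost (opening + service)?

Minimum total cost: 650

For any fixed open set, each fleet base goes to its cheapest open site; total = fixed + service.
{D1, D4}: P→D4 70, Q→D1 88, R→D1 18, S→D4 42, T→D1 48, U→D1 30, V→D4 48, W→D1 72. Service 416; fixed 234; total 650.
{D1}: service 606 + fixed 91 = 697
{D1, D2}: service 482 + fixed 226 = 708
{D1, D2, D3, D4}: service 342 + fixed 491 = 833
No other subset beats 650.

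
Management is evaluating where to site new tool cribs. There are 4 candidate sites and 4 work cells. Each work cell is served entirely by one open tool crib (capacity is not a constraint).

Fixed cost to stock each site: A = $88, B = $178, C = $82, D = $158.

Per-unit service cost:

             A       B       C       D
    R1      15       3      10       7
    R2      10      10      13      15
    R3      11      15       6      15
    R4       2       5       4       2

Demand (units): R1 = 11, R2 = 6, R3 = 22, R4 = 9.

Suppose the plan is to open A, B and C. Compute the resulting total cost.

Total cost: 591

Each work cell is assigned to its cheapest site among the open ones.
{A, B, C}: R1→B 3·11=33, R2→A 10·6=60, R3→C 6·22=132, R4→A 2·9=18. Service 243; fixed 348; total 591.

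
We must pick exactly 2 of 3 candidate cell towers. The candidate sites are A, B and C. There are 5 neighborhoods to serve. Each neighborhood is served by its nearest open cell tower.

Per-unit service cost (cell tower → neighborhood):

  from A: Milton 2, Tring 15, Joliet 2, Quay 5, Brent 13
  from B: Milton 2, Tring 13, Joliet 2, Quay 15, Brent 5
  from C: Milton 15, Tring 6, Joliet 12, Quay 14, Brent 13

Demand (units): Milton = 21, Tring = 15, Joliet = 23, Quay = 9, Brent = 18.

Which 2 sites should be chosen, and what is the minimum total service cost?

With exactly 2 open, each neighborhood uses its cheapest among the chosen.
{B, C}: Milton→B 2·21=42, Tring→C 6·15=90, Joliet→B 2·23=46, Quay→C 14·9=126, Brent→B 5·18=90. Service cost 394.
{A, B}: service cost 418
{A, C}: service cost 457
Among all 3 size-2 choices, {B, C} is lowest.

Choose B and C; total service cost 394.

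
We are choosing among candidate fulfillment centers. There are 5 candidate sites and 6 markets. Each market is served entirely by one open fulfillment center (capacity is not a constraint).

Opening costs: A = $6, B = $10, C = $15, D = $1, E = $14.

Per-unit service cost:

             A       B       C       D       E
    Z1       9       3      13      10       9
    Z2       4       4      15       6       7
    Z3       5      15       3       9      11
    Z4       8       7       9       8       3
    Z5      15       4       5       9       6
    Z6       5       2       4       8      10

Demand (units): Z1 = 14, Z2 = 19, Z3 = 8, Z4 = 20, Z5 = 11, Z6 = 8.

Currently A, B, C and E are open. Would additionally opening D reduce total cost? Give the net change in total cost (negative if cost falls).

Current service cost with {A, B, C, E}: 262.
Adding D: each market re-picks its cheapest; new service cost 262, saving 0.
Extra fixed cost: 1. Net change = 1 − 0 = 1.
(Totals: 307 → 308.)

No — net change +1 (cost rises by 1).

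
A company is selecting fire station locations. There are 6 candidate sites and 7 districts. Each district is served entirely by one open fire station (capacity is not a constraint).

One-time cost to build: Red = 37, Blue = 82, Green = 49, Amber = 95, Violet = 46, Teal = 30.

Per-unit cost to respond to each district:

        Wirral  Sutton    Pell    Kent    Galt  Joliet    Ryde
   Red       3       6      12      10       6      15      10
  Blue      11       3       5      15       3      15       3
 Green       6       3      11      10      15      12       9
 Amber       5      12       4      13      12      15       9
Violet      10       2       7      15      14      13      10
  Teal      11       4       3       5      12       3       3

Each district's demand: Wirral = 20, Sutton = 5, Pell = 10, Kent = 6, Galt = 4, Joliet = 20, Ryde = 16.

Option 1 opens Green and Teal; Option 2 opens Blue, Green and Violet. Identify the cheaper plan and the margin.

Option 1: {Green, Teal}: Wirral→Green 6·20=120, Sutton→Green 3·5=15, Pell→Teal 3·10=30, Kent→Teal 5·6=30, Galt→Teal 12·4=48, Joliet→Teal 3·20=60, Ryde→Teal 3·16=48. Service 351; fixed 79; total 430.
Option 2: {Blue, Green, Violet}: Wirral→Green 6·20=120, Sutton→Violet 2·5=10, Pell→Blue 5·10=50, Kent→Green 10·6=60, Galt→Blue 3·4=12, Joliet→Green 12·20=240, Ryde→Blue 3·16=48. Service 540; fixed 177; total 717.
Difference: |430 − 717| = 287.

Option 1 is cheaper by 287.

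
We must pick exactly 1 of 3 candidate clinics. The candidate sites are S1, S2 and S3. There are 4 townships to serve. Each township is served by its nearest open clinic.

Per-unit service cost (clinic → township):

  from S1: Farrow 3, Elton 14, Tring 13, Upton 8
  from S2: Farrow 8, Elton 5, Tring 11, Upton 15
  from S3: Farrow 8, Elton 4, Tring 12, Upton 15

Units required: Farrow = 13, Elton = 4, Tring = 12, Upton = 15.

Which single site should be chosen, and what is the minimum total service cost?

With exactly 1 open, each township uses its cheapest among the chosen.
{S1}: Farrow→S1 3·13=39, Elton→S1 14·4=56, Tring→S1 13·12=156, Upton→S1 8·15=120. Service cost 371.
{S2}: service cost 481
{S3}: service cost 489
Among all 3 size-1 choices, {S1} is lowest.

Choose S1 only; total service cost 371.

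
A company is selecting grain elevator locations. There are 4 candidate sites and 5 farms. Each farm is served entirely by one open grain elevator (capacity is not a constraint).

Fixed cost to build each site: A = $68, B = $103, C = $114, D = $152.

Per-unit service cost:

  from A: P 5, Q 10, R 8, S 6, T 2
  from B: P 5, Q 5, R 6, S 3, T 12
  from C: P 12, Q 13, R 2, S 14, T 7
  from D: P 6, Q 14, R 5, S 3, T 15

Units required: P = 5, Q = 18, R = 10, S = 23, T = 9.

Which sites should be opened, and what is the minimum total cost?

For any fixed open set, each farm goes to its cheapest open site; total = fixed + service.
{A, B}: P→A 5·5=25, Q→B 5·18=90, R→B 6·10=60, S→B 3·23=69, T→A 2·9=18. Service 262; fixed 171; total 433.
{B}: P→B 5·5=25, Q→B 5·18=90, R→B 6·10=60, S→B 3·23=69, T→B 12·9=108. Service 352; fixed 103; total 455.
{B, C}: service 267 + fixed 217 = 484
{A, B, C, D}: service 222 + fixed 437 = 659
No other subset beats 433.

Open A and B; minimum total cost 433.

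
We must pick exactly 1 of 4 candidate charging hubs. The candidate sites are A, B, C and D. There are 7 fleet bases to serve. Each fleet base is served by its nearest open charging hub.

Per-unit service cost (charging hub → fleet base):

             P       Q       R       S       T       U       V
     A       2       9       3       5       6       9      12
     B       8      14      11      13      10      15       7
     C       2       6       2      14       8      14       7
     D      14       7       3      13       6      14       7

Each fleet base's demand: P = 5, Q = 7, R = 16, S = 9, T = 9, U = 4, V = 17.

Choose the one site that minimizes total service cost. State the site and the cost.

With exactly 1 open, each fleet base uses its cheapest among the chosen.
{C}: P→C 2·5=10, Q→C 6·7=42, R→C 2·16=32, S→C 14·9=126, T→C 8·9=72, U→C 14·4=56, V→C 7·17=119. Service cost 457.
{A}: service cost 460
{D}: service cost 513
Among all 4 size-1 choices, {C} is lowest.

Choose C only; total service cost 457.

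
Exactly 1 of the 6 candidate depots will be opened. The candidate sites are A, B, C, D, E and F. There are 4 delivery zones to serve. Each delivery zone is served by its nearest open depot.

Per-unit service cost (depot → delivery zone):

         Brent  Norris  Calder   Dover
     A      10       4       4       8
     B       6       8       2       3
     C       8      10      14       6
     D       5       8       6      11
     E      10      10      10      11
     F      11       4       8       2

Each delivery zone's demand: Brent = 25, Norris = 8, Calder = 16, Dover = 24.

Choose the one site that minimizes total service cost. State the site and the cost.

With exactly 1 open, each delivery zone uses its cheapest among the chosen.
{B}: Brent→B 6·25=150, Norris→B 8·8=64, Calder→B 2·16=32, Dover→B 3·24=72. Service cost 318.
{F}: service cost 483
{A}: service cost 538
Among all 6 size-1 choices, {B} is lowest.

Choose B only; total service cost 318.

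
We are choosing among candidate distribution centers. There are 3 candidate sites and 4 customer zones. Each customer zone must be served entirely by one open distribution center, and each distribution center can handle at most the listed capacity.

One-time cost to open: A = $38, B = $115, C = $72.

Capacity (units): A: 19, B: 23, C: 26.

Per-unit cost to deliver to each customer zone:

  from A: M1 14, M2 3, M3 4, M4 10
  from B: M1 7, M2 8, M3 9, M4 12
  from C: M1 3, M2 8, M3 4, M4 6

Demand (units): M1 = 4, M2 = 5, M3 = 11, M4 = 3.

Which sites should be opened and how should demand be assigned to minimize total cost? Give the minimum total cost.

Minimum total cost: 186

Open {C}: M1→C 3·4=12, M2→C 8·5=40, M3→C 4·11=44, M4→C 6·3=18.
Loads: C carries 23/26. Service 114; fixed 72; total 186.
Next best feasible plan costs 199.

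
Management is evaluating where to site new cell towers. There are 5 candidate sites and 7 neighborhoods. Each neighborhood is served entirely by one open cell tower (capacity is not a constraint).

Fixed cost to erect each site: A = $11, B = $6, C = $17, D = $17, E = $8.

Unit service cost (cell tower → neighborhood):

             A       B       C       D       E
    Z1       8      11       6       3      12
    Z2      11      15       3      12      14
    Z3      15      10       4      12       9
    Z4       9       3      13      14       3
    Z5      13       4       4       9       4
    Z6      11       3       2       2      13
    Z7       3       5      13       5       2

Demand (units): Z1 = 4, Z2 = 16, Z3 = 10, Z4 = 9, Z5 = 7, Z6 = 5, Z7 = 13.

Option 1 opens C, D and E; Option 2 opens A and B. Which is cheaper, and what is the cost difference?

Option 1: {C, D, E}: Z1→D 3·4=12, Z2→C 3·16=48, Z3→C 4·10=40, Z4→E 3·9=27, Z5→C 4·7=28, Z6→C 2·5=10, Z7→E 2·13=26. Service 191; fixed 42; total 233.
Option 2: {A, B}: Z1→A 8·4=32, Z2→A 11·16=176, Z3→B 10·10=100, Z4→B 3·9=27, Z5→B 4·7=28, Z6→B 3·5=15, Z7→A 3·13=39. Service 417; fixed 17; total 434.
Difference: |233 − 434| = 201.

Option 1 is cheaper by 201.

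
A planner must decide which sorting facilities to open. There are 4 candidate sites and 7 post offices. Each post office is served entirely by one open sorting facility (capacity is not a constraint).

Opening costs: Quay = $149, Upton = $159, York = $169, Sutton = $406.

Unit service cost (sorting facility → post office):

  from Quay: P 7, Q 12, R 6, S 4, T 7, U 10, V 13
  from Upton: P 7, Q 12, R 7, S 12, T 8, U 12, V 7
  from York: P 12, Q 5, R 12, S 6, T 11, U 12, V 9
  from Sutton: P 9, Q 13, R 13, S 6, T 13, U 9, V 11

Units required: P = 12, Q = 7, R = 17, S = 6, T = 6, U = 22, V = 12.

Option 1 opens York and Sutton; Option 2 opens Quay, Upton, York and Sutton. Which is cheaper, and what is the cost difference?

Option 1 is cheaper by 122.

Option 1: {York, Sutton}: P→Sutton 9·12=108, Q→York 5·7=35, R→York 12·17=204, S→York 6·6=36, T→York 11·6=66, U→Sutton 9·22=198, V→York 9·12=108. Service 755; fixed 575; total 1330.
Option 2: {Quay, Upton, York, Sutton}: P→Quay 7·12=84, Q→York 5·7=35, R→Quay 6·17=102, S→Quay 4·6=24, T→Quay 7·6=42, U→Sutton 9·22=198, V→Upton 7·12=84. Service 569; fixed 883; total 1452.
Difference: |1330 − 1452| = 122.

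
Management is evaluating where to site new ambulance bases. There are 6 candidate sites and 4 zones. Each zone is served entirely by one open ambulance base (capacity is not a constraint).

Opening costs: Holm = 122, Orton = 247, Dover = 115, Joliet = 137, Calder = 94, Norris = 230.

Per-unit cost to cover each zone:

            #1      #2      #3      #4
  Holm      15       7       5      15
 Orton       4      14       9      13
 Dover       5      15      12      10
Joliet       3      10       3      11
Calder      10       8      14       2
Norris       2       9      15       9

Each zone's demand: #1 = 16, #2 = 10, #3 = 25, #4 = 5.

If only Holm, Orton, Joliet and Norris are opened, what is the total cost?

Each zone is assigned to its cheapest site among the open ones.
{Holm, Orton, Joliet, Norris}: #1→Norris 2·16=32, #2→Holm 7·10=70, #3→Joliet 3·25=75, #4→Norris 9·5=45. Service 222; fixed 736; total 958.

Total cost: 958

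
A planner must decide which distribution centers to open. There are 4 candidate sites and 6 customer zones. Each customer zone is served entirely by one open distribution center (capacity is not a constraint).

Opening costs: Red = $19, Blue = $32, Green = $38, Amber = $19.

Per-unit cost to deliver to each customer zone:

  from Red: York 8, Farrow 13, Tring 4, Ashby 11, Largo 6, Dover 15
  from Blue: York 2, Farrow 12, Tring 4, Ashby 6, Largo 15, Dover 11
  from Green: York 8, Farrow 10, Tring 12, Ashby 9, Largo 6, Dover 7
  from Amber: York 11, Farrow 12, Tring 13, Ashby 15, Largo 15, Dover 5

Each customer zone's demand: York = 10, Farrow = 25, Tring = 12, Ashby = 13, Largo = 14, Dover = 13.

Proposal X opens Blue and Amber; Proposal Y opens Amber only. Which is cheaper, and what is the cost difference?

Proposal X: {Blue, Amber}: York→Blue 2·10=20, Farrow→Blue 12·25=300, Tring→Blue 4·12=48, Ashby→Blue 6·13=78, Largo→Blue 15·14=210, Dover→Amber 5·13=65. Service 721; fixed 51; total 772.
Proposal Y: {Amber}: York→Amber 11·10=110, Farrow→Amber 12·25=300, Tring→Amber 13·12=156, Ashby→Amber 15·13=195, Largo→Amber 15·14=210, Dover→Amber 5·13=65. Service 1036; fixed 19; total 1055.
Difference: |772 − 1055| = 283.

Proposal X is cheaper by 283.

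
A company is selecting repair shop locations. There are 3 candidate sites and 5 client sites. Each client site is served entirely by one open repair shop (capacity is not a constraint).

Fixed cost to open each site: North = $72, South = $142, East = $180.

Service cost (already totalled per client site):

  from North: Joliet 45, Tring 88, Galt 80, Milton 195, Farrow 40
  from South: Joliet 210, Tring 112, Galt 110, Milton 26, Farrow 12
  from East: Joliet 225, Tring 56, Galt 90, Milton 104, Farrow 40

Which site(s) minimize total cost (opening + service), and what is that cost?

Open North and South; minimum total cost 465.

For any fixed open set, each client site goes to its cheapest open site; total = fixed + service.
{North, South}: Joliet→North 45, Tring→North 88, Galt→North 80, Milton→South 26, Farrow→South 12. Service 251; fixed 214; total 465.
{North}: service 448 + fixed 72 = 520
{North, East}: service 325 + fixed 252 = 577
{North, South, East}: service 219 + fixed 394 = 613
No other subset beats 465.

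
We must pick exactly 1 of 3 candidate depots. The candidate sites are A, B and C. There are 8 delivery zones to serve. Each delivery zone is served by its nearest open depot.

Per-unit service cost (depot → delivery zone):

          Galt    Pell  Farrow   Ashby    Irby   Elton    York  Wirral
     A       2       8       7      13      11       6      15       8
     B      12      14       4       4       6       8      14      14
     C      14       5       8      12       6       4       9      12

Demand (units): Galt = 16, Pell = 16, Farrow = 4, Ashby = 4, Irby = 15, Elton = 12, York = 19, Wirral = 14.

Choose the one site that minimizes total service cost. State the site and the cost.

Choose C only; total service cost 861.

With exactly 1 open, each delivery zone uses its cheapest among the chosen.
{C}: Galt→C 14·16=224, Pell→C 5·16=80, Farrow→C 8·4=32, Ashby→C 12·4=48, Irby→C 6·15=90, Elton→C 4·12=48, York→C 9·19=171, Wirral→C 12·14=168. Service cost 861.
{A}: service cost 874
{B}: service cost 1096
Among all 3 size-1 choices, {C} is lowest.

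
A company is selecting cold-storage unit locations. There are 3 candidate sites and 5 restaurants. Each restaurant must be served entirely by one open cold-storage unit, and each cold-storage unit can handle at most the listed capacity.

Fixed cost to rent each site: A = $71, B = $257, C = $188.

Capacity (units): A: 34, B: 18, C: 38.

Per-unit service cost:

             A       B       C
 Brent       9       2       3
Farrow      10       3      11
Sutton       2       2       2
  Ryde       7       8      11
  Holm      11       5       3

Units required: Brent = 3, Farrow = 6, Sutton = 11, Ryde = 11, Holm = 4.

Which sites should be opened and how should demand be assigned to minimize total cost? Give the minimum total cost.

Open {C}: Brent→C 3·3=9, Farrow→C 11·6=66, Sutton→C 2·11=22, Ryde→C 11·11=121, Holm→C 3·4=12.
Loads: C carries 35/38. Service 230; fixed 188; total 418.
Next best feasible plan costs 439.

Minimum total cost: 418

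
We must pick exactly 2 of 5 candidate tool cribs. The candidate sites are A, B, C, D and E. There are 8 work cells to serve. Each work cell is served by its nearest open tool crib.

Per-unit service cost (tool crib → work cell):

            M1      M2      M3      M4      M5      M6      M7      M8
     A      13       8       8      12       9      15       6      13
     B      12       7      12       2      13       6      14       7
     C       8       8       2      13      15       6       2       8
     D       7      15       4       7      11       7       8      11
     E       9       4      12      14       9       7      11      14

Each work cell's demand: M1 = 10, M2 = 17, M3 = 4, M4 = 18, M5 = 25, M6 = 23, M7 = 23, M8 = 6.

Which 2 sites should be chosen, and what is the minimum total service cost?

Choose B and C; total service cost 794.

With exactly 2 open, each work cell uses its cheapest among the chosen.
{B, C}: M1→C 8·10=80, M2→B 7·17=119, M3→C 2·4=8, M4→B 2·18=36, M5→B 13·25=325, M6→B 6·23=138, M7→C 2·23=46, M8→B 7·6=42. Service cost 794.
{C, D}: service cost 847
{C, E}: service cost 847
Among all 10 size-2 choices, {B, C} is lowest.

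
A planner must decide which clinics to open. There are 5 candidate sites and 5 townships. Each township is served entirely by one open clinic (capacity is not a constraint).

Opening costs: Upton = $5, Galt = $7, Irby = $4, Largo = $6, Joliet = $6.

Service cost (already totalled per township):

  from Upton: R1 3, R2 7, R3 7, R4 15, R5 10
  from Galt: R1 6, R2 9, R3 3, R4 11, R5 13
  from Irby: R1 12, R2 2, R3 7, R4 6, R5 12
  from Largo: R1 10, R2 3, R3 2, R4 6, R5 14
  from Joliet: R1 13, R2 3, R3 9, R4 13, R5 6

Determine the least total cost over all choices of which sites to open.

For any fixed open set, each township goes to its cheapest open site; total = fixed + service.
{Upton, Largo}: R1→Upton 3, R2→Largo 3, R3→Largo 2, R4→Largo 6, R5→Upton 10. Service 24; fixed 11; total 35.
{Upton, Irby}: service 28 + fixed 9 = 37
{Upton, Largo, Joliet}: R1→Upton 3, R2→Largo 3, R3→Largo 2, R4→Largo 6, R5→Joliet 6. Service 20; fixed 17; total 37.
{Upton, Galt, Irby, Largo, Joliet}: service 19 + fixed 28 = 47
No other subset beats 35.

Minimum total cost: 35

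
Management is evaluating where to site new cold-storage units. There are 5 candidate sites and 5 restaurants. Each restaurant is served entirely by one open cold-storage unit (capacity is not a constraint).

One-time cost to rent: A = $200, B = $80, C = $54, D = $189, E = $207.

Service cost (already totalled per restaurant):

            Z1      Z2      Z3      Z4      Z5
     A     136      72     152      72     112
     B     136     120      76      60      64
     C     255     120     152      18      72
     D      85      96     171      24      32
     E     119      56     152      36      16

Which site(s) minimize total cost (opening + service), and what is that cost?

Open B only; minimum total cost 536.

For any fixed open set, each restaurant goes to its cheapest open site; total = fixed + service.
{B}: Z1→B 136, Z2→B 120, Z3→B 76, Z4→B 60, Z5→B 64. Service 456; fixed 80; total 536.
{B, C}: service 414 + fixed 134 = 548
{B, D}: service 313 + fixed 269 = 582
{A, B, C, D, E}: service 251 + fixed 730 = 981
No other subset beats 536.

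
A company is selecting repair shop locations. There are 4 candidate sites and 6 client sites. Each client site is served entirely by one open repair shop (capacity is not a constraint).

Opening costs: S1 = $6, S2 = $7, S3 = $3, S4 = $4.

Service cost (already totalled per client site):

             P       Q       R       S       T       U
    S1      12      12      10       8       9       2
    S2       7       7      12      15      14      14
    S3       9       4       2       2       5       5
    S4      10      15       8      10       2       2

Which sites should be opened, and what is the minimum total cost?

For any fixed open set, each client site goes to its cheapest open site; total = fixed + service.
{S3, S4}: P→S3 9, Q→S3 4, R→S3 2, S→S3 2, T→S4 2, U→S4 2. Service 21; fixed 7; total 28.
{S3}: service 27 + fixed 3 = 30
{S1, S3}: P→S3 9, Q→S3 4, R→S3 2, S→S3 2, T→S3 5, U→S1 2. Service 24; fixed 9; total 33.
{S1, S2, S3, S4}: P→S2 7, Q→S3 4, R→S3 2, S→S3 2, T→S4 2, U→S1 2. Service 19; fixed 20; total 39.
No other subset beats 28.

Open S3 and S4; minimum total cost 28.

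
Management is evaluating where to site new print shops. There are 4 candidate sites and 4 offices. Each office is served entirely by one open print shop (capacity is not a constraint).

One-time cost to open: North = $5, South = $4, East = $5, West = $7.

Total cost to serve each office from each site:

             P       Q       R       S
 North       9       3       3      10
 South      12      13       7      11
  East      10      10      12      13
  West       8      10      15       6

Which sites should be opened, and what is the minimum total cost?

Open North only; minimum total cost 30.

For any fixed open set, each office goes to its cheapest open site; total = fixed + service.
{North}: P→North 9, Q→North 3, R→North 3, S→North 10. Service 25; fixed 5; total 30.
{North, West}: service 20 + fixed 12 = 32
{North, South}: service 25 + fixed 9 = 34
{North, South, East, West}: service 20 + fixed 21 = 41
No other subset beats 30.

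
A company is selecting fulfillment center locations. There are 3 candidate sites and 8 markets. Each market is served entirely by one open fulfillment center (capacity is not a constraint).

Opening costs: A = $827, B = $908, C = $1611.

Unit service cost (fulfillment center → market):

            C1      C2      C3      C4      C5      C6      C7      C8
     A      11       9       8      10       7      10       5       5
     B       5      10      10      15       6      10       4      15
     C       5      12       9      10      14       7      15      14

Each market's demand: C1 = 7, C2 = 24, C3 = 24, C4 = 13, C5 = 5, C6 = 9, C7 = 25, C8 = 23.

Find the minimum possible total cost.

Minimum total cost: 1807

For any fixed open set, each market goes to its cheapest open site; total = fixed + service.
{A}: C1→A 11·7=77, C2→A 9·24=216, C3→A 8·24=192, C4→A 10·13=130, C5→A 7·5=35, C6→A 10·9=90, C7→A 5·25=125, C8→A 5·23=115. Service 980; fixed 827; total 1807.
{B}: service 1275 + fixed 908 = 2183
{A, B}: C1→B 5·7=35, C2→A 9·24=216, C3→A 8·24=192, C4→A 10·13=130, C5→B 6·5=30, C6→A 10·9=90, C7→B 4·25=100, C8→A 5·23=115. Service 908; fixed 1735; total 2643.
{A, B, C}: C1→B 5·7=35, C2→A 9·24=216, C3→A 8·24=192, C4→A 10·13=130, C5→B 6·5=30, C6→C 7·9=63, C7→B 4·25=100, C8→A 5·23=115. Service 881; fixed 3346; total 4227.
No other subset beats 1807.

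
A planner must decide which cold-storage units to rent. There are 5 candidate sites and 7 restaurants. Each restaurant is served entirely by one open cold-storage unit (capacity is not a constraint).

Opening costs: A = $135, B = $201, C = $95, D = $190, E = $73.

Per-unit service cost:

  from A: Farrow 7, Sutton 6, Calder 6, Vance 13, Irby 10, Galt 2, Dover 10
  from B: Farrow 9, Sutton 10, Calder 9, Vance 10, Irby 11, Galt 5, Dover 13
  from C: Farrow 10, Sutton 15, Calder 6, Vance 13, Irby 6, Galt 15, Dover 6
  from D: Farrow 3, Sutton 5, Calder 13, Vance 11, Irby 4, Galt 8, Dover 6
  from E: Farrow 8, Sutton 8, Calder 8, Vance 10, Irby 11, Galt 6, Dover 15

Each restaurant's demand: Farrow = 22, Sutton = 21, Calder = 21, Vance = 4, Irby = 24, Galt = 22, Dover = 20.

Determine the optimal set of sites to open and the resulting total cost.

For any fixed open set, each restaurant goes to its cheapest open site; total = fixed + service.
{A, D}: Farrow→D 3·22=66, Sutton→D 5·21=105, Calder→A 6·21=126, Vance→D 11·4=44, Irby→D 4·24=96, Galt→A 2·22=44, Dover→D 6·20=120. Service 601; fixed 325; total 926.
{D, E}: Farrow→D 3·22=66, Sutton→D 5·21=105, Calder→E 8·21=168, Vance→E 10·4=40, Irby→D 4·24=96, Galt→E 6·22=132, Dover→D 6·20=120. Service 727; fixed 263; total 990.
{A, D, E}: Farrow→D 3·22=66, Sutton→D 5·21=105, Calder→A 6·21=126, Vance→E 10·4=40, Irby→D 4·24=96, Galt→A 2·22=44, Dover→D 6·20=120. Service 597; fixed 398; total 995.
{A, B, C, D, E}: Farrow→D 3·22=66, Sutton→D 5·21=105, Calder→A 6·21=126, Vance→B 10·4=40, Irby→D 4·24=96, Galt→A 2·22=44, Dover→C 6·20=120. Service 597; fixed 694; total 1291.
No other subset beats 926.

Open A and D; minimum total cost 926.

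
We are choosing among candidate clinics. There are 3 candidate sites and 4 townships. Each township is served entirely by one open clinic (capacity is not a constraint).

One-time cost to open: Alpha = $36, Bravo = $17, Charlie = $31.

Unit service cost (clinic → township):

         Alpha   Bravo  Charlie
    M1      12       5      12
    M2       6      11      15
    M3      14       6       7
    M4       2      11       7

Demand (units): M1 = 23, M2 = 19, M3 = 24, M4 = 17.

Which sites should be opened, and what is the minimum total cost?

For any fixed open set, each township goes to its cheapest open site; total = fixed + service.
{Alpha, Bravo}: M1→Bravo 5·23=115, M2→Alpha 6·19=114, M3→Bravo 6·24=144, M4→Alpha 2·17=34. Service 407; fixed 53; total 460.
{Alpha, Bravo, Charlie}: M1→Bravo 5·23=115, M2→Alpha 6·19=114, M3→Bravo 6·24=144, M4→Alpha 2·17=34. Service 407; fixed 84; total 491.
{Bravo, Charlie}: M1→Bravo 5·23=115, M2→Bravo 11·19=209, M3→Bravo 6·24=144, M4→Charlie 7·17=119. Service 587; fixed 48; total 635.
{Bravo}: service 655 + fixed 17 = 672
(All 7 nonempty subsets were checked; Alpha and Bravo is lowest.)

Open Alpha and Bravo; minimum total cost 460.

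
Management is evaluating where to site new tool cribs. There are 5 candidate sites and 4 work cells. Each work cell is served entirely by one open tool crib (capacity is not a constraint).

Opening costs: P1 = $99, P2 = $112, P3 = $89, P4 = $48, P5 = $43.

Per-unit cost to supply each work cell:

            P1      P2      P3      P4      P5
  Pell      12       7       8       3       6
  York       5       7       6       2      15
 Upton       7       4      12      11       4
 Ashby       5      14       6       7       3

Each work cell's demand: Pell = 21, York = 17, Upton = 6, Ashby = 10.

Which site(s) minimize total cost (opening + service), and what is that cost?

For any fixed open set, each work cell goes to its cheapest open site; total = fixed + service.
{P4, P5}: Pell→P4 3·21=63, York→P4 2·17=34, Upton→P5 4·6=24, Ashby→P5 3·10=30. Service 151; fixed 91; total 242.
{P4}: Pell→P4 3·21=63, York→P4 2·17=34, Upton→P4 11·6=66, Ashby→P4 7·10=70. Service 233; fixed 48; total 281.
{P3, P4, P5}: service 151 + fixed 180 = 331
{P1, P2, P3, P4, P5}: service 151 + fixed 391 = 542
No other subset beats 242.

Open P4 and P5; minimum total cost 242.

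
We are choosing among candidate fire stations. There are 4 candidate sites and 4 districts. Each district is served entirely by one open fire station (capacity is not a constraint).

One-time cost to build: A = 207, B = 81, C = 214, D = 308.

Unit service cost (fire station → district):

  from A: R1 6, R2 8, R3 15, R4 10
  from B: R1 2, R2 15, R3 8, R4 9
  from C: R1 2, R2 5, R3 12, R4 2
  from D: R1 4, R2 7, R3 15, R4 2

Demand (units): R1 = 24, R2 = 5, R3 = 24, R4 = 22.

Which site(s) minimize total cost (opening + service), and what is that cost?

Open B only; minimum total cost 594.

For any fixed open set, each district goes to its cheapest open site; total = fixed + service.
{B}: R1→B 2·24=48, R2→B 15·5=75, R3→B 8·24=192, R4→B 9·22=198. Service 513; fixed 81; total 594.
{B, C}: service 309 + fixed 295 = 604
{C}: service 405 + fixed 214 = 619
{A, B, C, D}: R1→B 2·24=48, R2→C 5·5=25, R3→B 8·24=192, R4→C 2·22=44. Service 309; fixed 810; total 1119.
No other subset beats 594.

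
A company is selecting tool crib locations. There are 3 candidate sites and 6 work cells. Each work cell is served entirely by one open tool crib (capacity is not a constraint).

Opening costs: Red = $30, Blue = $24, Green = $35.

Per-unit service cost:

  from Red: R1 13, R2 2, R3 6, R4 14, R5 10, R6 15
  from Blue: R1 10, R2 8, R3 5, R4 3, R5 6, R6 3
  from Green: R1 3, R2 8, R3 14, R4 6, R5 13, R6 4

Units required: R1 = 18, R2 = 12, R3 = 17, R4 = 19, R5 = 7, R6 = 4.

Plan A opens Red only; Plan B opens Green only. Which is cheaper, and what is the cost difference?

Plan A: {Red}: R1→Red 13·18=234, R2→Red 2·12=24, R3→Red 6·17=102, R4→Red 14·19=266, R5→Red 10·7=70, R6→Red 15·4=60. Service 756; fixed 30; total 786.
Plan B: {Green}: R1→Green 3·18=54, R2→Green 8·12=96, R3→Green 14·17=238, R4→Green 6·19=114, R5→Green 13·7=91, R6→Green 4·4=16. Service 609; fixed 35; total 644.
Difference: |786 − 644| = 142.

Plan B is cheaper by 142.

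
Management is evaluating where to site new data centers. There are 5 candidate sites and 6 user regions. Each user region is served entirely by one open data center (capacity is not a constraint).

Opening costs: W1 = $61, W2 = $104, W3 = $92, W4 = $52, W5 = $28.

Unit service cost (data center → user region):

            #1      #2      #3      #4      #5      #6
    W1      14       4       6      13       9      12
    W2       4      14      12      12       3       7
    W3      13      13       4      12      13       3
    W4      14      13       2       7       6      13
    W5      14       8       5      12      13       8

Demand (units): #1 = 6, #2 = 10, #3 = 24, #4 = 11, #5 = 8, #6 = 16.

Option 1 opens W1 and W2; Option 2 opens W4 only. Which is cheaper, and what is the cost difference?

Option 1 is cheaper by 6.

Option 1: {W1, W2}: #1→W2 4·6=24, #2→W1 4·10=40, #3→W1 6·24=144, #4→W2 12·11=132, #5→W2 3·8=24, #6→W2 7·16=112. Service 476; fixed 165; total 641.
Option 2: {W4}: #1→W4 14·6=84, #2→W4 13·10=130, #3→W4 2·24=48, #4→W4 7·11=77, #5→W4 6·8=48, #6→W4 13·16=208. Service 595; fixed 52; total 647.
Difference: |641 − 647| = 6.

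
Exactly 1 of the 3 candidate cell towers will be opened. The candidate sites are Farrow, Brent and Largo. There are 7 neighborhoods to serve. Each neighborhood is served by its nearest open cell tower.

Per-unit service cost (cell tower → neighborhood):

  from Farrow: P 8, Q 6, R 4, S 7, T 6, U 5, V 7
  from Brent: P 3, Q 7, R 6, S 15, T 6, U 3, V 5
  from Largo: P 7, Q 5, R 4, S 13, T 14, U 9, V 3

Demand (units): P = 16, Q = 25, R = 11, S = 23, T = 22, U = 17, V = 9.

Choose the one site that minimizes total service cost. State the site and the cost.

Choose Farrow only; total service cost 763.

With exactly 1 open, each neighborhood uses its cheapest among the chosen.
{Farrow}: P→Farrow 8·16=128, Q→Farrow 6·25=150, R→Farrow 4·11=44, S→Farrow 7·23=161, T→Farrow 6·22=132, U→Farrow 5·17=85, V→Farrow 7·9=63. Service cost 763.
{Brent}: service cost 862
{Largo}: service cost 1068
Among all 3 size-1 choices, {Farrow} is lowest.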